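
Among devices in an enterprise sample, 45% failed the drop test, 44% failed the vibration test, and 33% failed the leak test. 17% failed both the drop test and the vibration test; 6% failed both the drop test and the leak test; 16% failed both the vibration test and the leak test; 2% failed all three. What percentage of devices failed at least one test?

P(at least one) = 45 + 44 + 33 − 17 − 6 − 16 + 2 = 85%

85%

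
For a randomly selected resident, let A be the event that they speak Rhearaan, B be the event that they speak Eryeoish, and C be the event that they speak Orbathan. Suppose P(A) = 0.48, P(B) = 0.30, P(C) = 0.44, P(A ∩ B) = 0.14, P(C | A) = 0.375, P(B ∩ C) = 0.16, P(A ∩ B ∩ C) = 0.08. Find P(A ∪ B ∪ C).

P(A ∩ C) = P(A)·P(C|A) = 0.48 × 0.375 = 0.18
By inclusion–exclusion:
P(A ∪ B ∪ C) = 0.48 + 0.30 + 0.44 − 0.14 − 0.18 − 0.16 + 0.08 = 0.82

0.82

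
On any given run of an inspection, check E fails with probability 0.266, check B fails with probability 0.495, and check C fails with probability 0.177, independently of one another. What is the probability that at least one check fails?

0.69493859

P(none) = (1 − 0.266) × (1 − 0.495) × (1 − 0.177) = 0.734 × 0.505 × 0.823 = 0.30506141
P(at least one) = 1 − 0.30506141 = 0.69493859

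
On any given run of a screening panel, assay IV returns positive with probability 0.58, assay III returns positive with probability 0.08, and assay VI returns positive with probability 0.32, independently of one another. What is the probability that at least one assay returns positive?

Independence gives P(none) = ∏(1 − pᵢ).
P(none) = (1 − 0.58) × (1 − 0.08) × (1 − 0.32) = 0.42 × 0.92 × 0.68 = 0.262752
P(at least one) = 1 − 0.262752 = 0.737248

0.737248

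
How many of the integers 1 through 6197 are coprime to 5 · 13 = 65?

1239 + 476 − 95 = 1620
6197 − 1620 = 4577

4577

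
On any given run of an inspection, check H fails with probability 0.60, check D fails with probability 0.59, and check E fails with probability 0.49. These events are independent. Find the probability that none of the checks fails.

P(none) = (1 − 0.60) × (1 − 0.59) × (1 − 0.49) = 0.40 × 0.41 × 0.51 = 0.08364

0.08364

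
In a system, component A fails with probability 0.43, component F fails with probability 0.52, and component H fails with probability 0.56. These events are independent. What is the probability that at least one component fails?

0.879616

P(none) = (1 − 0.43) × (1 − 0.52) × (1 − 0.56) = 0.57 × 0.48 × 0.44 = 0.120384
P(at least one) = 1 − 0.120384 = 0.879616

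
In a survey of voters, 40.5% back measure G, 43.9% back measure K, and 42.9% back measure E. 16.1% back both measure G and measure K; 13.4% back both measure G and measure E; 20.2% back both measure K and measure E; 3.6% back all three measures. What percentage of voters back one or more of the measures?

By inclusion-exclusion,
P(≥1) = 40.5 + 43.9 + 42.9 − 16.1 − 13.4 − 20.2 + 3.6 = 81.2%

81.2%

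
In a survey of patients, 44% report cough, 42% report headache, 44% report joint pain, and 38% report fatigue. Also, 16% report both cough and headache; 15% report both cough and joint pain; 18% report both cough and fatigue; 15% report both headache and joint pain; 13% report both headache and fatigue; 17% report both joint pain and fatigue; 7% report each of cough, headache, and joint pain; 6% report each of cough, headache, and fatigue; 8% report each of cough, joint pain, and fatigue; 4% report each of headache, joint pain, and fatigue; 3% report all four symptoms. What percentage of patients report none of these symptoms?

4%

Inclusion–exclusion gives
P(≥1) = 44 + 42 + 44 + 38 − 16 − 15 − 18 − 15 − 13 − 17 + 7 + 6 + 8 + 4 − 3 = 96%
P(none) = 100% − 96% = 4%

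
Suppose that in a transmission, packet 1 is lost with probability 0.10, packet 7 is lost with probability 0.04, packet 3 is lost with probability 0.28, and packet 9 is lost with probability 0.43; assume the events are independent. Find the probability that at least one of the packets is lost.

P(none) = (1 − 0.10) × (1 − 0.04) × (1 − 0.28) × (1 − 0.43) = 0.90 × 0.96 × 0.72 × 0.57 = 0.3545856
P(at least one) = 1 − 0.3545856 = 0.6454144

0.6454144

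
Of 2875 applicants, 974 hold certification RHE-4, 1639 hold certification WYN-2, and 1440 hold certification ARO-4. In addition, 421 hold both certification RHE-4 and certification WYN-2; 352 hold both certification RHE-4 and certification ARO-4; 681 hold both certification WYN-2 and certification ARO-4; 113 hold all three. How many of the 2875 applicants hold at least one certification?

|at least one| = 974 + 1639 + 1440 − 421 − 352 − 681 + 113 = 2712

2712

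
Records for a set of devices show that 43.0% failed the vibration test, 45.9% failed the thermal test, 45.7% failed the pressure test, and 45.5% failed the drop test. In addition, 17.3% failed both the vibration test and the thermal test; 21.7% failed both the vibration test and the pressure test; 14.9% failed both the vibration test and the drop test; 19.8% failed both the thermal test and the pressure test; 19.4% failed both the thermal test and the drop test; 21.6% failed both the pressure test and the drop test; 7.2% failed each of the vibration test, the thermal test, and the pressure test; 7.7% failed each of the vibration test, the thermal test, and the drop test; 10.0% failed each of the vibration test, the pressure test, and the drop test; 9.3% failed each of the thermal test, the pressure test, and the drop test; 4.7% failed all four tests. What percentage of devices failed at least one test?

94.9%

Using inclusion–exclusion:
P(≥1) = 43.0 + 45.9 + 45.7 + 45.5 − 17.3 − 21.7 − 14.9 − 19.8 − 19.4 − 21.6 + 7.2 + 7.7 + 10.0 + 9.3 − 4.7 = 94.9%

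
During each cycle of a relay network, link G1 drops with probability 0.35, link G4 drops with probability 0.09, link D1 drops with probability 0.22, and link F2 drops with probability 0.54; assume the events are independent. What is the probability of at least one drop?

0.7877698

P(none) = (1 − 0.35) × (1 − 0.09) × (1 − 0.22) × (1 − 0.54) = 0.65 × 0.91 × 0.78 × 0.46 = 0.2122302
P(at least one) = 1 − 0.2122302 = 0.7877698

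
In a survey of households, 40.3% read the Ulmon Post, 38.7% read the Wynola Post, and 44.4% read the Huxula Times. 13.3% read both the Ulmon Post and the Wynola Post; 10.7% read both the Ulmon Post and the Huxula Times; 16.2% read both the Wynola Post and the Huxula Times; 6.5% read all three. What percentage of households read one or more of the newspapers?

89.7%

Apply inclusion-exclusion:
P(≥1) = 40.3 + 38.7 + 44.4 − 13.3 − 10.7 − 16.2 + 6.5 = 89.7%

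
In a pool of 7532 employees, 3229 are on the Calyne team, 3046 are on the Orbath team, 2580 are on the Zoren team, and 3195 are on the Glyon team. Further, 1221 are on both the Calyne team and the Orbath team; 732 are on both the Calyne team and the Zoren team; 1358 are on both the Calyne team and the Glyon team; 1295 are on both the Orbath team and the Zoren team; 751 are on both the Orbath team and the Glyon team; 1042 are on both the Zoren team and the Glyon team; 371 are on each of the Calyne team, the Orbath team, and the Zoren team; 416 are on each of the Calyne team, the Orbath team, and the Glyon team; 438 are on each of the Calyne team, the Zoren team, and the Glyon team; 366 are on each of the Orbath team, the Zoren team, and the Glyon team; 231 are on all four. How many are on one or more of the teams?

7011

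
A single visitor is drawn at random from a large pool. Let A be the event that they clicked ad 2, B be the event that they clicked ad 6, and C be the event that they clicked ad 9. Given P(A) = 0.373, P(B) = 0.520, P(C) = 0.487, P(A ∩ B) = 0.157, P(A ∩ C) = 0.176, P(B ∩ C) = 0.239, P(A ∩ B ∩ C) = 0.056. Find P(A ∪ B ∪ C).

Apply inclusion-exclusion:
P(A ∪ B ∪ C) = 0.373 + 0.520 + 0.487 − 0.157 − 0.176 − 0.239 + 0.056 = 0.864

0.864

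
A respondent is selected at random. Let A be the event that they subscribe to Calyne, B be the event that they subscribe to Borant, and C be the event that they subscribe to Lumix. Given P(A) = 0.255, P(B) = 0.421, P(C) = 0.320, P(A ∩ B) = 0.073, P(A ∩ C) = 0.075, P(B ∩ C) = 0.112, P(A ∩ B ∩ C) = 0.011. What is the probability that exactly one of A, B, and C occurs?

0.509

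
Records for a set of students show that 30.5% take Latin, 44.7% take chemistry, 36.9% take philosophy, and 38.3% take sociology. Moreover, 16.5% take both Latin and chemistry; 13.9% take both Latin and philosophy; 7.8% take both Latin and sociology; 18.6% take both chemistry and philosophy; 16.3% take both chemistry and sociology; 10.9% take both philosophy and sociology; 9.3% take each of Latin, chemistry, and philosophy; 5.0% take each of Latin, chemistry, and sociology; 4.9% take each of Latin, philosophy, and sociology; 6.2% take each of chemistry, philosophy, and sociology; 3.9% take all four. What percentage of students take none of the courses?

12.1%

P(union) = 30.5 + 44.7 + 36.9 + 38.3 − 16.5 − 13.9 − 7.8 − 18.6 − 16.3 − 10.9 + 9.3 + 5.0 + 4.9 + 6.2 − 3.9 = 87.9%
P(none) = 100% − 87.9% = 12.1%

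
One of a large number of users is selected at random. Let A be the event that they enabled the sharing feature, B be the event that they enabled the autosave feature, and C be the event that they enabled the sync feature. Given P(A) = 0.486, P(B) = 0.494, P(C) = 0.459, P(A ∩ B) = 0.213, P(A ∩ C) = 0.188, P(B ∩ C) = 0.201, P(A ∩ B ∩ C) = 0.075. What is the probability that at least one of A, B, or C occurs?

Inclusion–exclusion gives
P(A ∪ B ∪ C) = 0.486 + 0.494 + 0.459 − 0.213 − 0.188 − 0.201 + 0.075 = 0.912

0.912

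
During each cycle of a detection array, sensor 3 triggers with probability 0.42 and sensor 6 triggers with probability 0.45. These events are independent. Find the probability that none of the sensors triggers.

0.319

P(none) = (1 − 0.42) × (1 − 0.45) = 0.58 × 0.55 = 0.319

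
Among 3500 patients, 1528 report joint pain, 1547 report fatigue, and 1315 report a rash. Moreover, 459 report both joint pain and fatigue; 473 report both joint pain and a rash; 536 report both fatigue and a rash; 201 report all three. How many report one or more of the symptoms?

3123

N(≥1) = 1528 + 1547 + 1315 − 459 − 473 − 536 + 201 = 3123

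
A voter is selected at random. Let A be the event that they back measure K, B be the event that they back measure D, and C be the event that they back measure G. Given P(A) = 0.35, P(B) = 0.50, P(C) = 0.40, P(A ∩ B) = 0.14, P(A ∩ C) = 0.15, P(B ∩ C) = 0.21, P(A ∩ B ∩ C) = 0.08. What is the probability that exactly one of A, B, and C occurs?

Using the inclusion–exclusion count for exactly one event:
P(exactly one) = 0.35 + 0.50 + 0.40 − 2·0.14 − 2·0.15 − 2·0.21 + 3·0.08 = 0.49

0.49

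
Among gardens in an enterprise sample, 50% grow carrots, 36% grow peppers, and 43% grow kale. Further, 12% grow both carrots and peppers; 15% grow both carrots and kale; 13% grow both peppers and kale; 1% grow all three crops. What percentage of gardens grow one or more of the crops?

90%

By inclusion–exclusion:
P(union) = 50 + 36 + 43 − 12 − 15 − 13 + 1 = 90%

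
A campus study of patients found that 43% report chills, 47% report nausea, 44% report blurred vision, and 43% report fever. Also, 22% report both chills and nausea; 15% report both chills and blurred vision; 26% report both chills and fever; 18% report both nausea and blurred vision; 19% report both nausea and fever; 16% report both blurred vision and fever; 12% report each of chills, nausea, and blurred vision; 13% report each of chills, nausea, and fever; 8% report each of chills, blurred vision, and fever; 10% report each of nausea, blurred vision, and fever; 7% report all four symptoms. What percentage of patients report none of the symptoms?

3%

By inclusion–exclusion:
P(≥1) = 43 + 47 + 44 + 43 − 22 − 15 − 26 − 18 − 19 − 16 + 12 + 13 + 8 + 10 − 7 = 97%
P(none) = 100% − 97% = 3%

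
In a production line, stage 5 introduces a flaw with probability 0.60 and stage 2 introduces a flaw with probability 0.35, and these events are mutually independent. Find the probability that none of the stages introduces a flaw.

P(none) = (1 − 0.60) × (1 − 0.35) = 0.40 × 0.65 = 0.26

0.26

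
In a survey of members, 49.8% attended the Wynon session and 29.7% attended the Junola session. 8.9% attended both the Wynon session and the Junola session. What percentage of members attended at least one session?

Apply inclusion-exclusion:
P(≥1) = 49.8 + 29.7 − 8.9 = 70.6%

70.6%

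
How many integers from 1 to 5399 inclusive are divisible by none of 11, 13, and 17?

By inclusion-exclusion,
⌊5399/11⌋ + ⌊5399/13⌋ + ⌊5399/17⌋ − ⌊5399/143⌋ − ⌊5399/187⌋ − ⌊5399/221⌋ + ⌊5399/2431⌋ = 490 + 415 + 317 − 37 − 28 − 24 + 2 = 1135
5399 − 1135 = 4264

4264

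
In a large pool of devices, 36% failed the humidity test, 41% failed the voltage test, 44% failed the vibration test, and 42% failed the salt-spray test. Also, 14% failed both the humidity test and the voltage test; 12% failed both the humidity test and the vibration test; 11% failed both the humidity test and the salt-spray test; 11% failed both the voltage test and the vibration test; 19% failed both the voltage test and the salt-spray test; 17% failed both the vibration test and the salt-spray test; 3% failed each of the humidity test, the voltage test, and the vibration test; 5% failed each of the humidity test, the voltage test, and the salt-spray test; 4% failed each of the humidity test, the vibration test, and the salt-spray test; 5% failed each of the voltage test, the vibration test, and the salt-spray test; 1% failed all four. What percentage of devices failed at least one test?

95%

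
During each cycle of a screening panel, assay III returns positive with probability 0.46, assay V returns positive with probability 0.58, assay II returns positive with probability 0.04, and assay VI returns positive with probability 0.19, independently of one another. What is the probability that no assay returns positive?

P(none) = (1 − 0.46) × (1 − 0.58) × (1 − 0.04) × (1 − 0.19) = 0.54 × 0.42 × 0.96 × 0.81 = 0.17635968

0.17635968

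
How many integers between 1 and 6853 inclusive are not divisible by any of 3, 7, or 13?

Using inclusion–exclusion:
2284 + 979 + 527 − 326 − 175 − 75 + 25 = 3239
6853 − 3239 = 3614

3614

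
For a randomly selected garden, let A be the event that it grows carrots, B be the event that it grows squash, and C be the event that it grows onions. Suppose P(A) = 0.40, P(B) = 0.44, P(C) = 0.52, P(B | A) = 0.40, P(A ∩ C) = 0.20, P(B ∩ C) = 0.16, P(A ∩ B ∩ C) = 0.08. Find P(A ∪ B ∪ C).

0.92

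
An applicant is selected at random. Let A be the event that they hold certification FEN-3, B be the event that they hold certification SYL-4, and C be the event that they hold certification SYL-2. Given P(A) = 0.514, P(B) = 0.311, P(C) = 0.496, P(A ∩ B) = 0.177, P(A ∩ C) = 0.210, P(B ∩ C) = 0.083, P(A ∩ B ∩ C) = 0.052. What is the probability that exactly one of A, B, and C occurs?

By inclusion–exclusion (exactly-one form):
P(exactly one) = 0.514 + 0.311 + 0.496 − 2·0.177 − 2·0.210 − 2·0.083 + 3·0.052 = 0.537

0.537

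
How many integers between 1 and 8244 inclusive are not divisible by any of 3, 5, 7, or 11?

3427

By inclusion–exclusion:
⌊8244/3⌋ + ⌊8244/5⌋ + ⌊8244/7⌋ + ⌊8244/11⌋ − ⌊8244/15⌋ − ⌊8244/21⌋ − ⌊8244/33⌋ − ⌊8244/35⌋ − ⌊8244/55⌋ − ⌊8244/77⌋ + ⌊8244/105⌋ + ⌊8244/165⌋ + ⌊8244/231⌋ + ⌊8244/385⌋ − ⌊8244/1155⌋ = 2748 + 1648 + 1177 + 749 − 549 − 392 − 249 − 235 − 149 − 107 + 78 + 49 + 35 + 21 − 7 = 4817
8244 − 4817 = 3427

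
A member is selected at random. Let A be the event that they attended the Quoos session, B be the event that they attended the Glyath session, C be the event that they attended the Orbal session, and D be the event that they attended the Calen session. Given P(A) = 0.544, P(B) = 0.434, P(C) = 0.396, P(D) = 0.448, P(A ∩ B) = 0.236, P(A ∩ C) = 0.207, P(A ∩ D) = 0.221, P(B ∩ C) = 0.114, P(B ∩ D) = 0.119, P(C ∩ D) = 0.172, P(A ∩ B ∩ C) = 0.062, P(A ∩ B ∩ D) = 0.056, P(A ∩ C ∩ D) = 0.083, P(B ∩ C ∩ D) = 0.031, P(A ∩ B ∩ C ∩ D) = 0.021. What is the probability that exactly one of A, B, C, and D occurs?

P(exactly one) = 0.544 + 0.434 + 0.396 + 0.448 − 2·0.236 − 2·0.207 − 2·0.221 − 2·0.114 − 2·0.119 − 2·0.172 + 3·0.062 + 3·0.056 + 3·0.083 + 3·0.031 − 4·0.021 = 0.296

0.296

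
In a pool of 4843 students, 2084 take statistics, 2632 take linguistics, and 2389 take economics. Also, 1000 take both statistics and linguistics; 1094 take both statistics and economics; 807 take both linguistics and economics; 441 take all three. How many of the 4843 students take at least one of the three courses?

4645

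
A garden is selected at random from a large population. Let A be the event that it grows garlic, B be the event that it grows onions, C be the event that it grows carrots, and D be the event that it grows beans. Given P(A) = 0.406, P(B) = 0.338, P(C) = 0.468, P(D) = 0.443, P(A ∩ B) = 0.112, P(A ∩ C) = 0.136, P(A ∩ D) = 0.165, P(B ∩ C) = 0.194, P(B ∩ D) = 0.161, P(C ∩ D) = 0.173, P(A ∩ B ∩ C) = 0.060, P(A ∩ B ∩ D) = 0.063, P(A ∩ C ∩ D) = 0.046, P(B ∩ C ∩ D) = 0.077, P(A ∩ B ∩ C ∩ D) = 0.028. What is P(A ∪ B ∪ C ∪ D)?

0.932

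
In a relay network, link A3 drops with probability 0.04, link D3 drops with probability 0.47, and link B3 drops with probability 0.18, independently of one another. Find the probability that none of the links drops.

P(none) = (1 − 0.04) × (1 − 0.47) × (1 − 0.18) = 0.96 × 0.53 × 0.82 = 0.417216

0.417216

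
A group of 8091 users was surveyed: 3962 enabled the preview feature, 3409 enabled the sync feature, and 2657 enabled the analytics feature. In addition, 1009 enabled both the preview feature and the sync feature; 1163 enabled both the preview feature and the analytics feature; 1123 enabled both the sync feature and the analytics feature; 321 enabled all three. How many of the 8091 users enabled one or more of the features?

7054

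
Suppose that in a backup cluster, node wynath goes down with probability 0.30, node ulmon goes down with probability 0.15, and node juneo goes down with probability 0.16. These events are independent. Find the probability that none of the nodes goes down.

Independence gives P(none) = ∏(1 − pᵢ).
P(none) = (1 − 0.30) × (1 − 0.15) × (1 − 0.16) = 0.70 × 0.85 × 0.84 = 0.4998

0.4998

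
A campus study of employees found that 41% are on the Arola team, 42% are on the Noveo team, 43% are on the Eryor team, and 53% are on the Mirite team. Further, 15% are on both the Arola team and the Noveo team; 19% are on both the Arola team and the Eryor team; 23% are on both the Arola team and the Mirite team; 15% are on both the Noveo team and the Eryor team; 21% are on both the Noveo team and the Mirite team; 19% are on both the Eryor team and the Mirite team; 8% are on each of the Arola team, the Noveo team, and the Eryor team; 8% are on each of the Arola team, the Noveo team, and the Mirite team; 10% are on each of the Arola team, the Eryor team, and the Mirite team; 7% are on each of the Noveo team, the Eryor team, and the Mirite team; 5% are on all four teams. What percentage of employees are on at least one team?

Inclusion–exclusion gives
P(≥1) = 41 + 42 + 43 + 53 − 15 − 19 − 23 − 15 − 21 − 19 + 8 + 8 + 10 + 7 − 5 = 95%

95%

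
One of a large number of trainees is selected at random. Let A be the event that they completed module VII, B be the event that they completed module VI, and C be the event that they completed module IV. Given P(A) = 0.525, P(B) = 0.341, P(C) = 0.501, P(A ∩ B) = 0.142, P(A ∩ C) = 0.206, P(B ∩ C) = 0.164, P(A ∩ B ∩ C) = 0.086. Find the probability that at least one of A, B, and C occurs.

Inclusion–exclusion gives
P(A ∪ B ∪ C) = 0.525 + 0.341 + 0.501 − 0.142 − 0.206 − 0.164 + 0.086 = 0.941

0.941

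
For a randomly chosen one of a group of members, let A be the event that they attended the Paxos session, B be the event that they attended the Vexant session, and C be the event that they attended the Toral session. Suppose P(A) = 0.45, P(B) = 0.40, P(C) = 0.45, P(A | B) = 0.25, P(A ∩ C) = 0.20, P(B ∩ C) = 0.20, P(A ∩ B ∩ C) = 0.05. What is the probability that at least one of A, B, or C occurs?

0.85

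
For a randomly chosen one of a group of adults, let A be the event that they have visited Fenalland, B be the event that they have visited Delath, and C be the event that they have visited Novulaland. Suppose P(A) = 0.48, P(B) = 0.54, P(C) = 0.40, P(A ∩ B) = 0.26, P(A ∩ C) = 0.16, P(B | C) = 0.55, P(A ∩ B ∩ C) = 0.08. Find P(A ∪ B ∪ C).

0.86

P(B ∩ C) = P(C)·P(B|C) = 0.40 × 0.55 = 0.22
Inclusion–exclusion gives
P(A ∪ B ∪ C) = 0.48 + 0.54 + 0.40 − 0.26 − 0.16 − 0.22 + 0.08 = 0.86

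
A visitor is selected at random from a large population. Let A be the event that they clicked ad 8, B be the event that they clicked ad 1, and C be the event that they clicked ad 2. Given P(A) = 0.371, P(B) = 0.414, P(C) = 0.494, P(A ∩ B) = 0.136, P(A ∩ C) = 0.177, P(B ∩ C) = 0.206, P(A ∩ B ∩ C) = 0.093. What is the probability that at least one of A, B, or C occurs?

By inclusion-exclusion,
P(A ∪ B ∪ C) = 0.371 + 0.414 + 0.494 − 0.136 − 0.177 − 0.206 + 0.093 = 0.853

0.853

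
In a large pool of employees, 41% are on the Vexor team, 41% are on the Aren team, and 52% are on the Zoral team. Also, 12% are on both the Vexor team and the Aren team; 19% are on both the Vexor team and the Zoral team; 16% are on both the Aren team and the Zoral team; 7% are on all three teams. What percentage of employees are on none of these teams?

P(union) = 41 + 41 + 52 − 12 − 19 − 16 + 7 = 94%
P(none) = 100% − 94% = 6%

6%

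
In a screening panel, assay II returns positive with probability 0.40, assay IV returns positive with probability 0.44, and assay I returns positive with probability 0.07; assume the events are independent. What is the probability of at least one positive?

0.68752

P(none) = (1 − 0.40) × (1 − 0.44) × (1 − 0.07) = 0.60 × 0.56 × 0.93 = 0.31248
P(at least one) = 1 − 0.31248 = 0.68752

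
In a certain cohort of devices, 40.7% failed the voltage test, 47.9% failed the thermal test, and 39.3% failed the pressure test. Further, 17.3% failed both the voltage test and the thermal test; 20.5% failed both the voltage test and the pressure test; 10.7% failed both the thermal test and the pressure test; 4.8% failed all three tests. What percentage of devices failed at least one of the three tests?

P(union) = 40.7 + 47.9 + 39.3 − 17.3 − 20.5 − 10.7 + 4.8 = 84.2%

84.2%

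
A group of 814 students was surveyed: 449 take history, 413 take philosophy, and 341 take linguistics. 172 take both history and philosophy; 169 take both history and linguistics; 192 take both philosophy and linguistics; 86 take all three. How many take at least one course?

Apply inclusion-exclusion:
N(≥1) = 449 + 413 + 341 − 172 − 169 − 192 + 86 = 756

756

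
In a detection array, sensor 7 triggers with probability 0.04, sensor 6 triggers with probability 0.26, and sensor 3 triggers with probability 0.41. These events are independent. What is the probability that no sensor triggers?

0.419136

Since the events are independent, P(none) is the product of the individual non-occurrence probabilities.
P(none) = (1 − 0.04) × (1 − 0.26) × (1 − 0.41) = 0.96 × 0.74 × 0.59 = 0.419136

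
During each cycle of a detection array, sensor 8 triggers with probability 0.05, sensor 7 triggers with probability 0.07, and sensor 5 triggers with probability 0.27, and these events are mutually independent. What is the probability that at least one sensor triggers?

Independence gives P(none) = ∏(1 − pᵢ).
P(none) = (1 − 0.05) × (1 − 0.07) × (1 − 0.27) = 0.95 × 0.93 × 0.73 = 0.644955
P(at least one) = 1 − 0.644955 = 0.355045

0.355045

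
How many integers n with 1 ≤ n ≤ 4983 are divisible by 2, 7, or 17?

2973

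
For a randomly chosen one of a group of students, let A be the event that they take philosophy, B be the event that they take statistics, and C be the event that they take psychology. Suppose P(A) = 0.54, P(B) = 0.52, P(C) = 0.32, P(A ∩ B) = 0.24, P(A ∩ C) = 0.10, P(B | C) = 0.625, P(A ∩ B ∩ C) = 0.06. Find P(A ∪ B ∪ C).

0.90

P(B ∩ C) = P(C)·P(B|C) = 0.32 × 0.625 = 0.20
P(A ∪ B ∪ C) = 0.54 + 0.52 + 0.32 − 0.24 − 0.10 − 0.20 + 0.06 = 0.90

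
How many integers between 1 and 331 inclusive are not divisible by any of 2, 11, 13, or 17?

131

floor(331/2) + floor(331/11) + floor(331/13) + floor(331/17) − floor(331/22) − floor(331/26) − floor(331/34) − floor(331/143) − floor(331/187) − floor(331/221) + floor(331/286) + floor(331/374) + floor(331/442) + floor(331/2431) − floor(331/4862) = 165 + 30 + 25 + 19 − 15 − 12 − 9 − 2 − 1 − 1 + 1 + 0 + 0 + 0 − 0 = 200
331 − 200 = 131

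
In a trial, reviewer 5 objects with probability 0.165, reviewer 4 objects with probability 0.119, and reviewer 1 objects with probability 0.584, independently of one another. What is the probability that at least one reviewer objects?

0.69397584

P(none) = (1 − 0.165) × (1 − 0.119) × (1 − 0.584) = 0.835 × 0.881 × 0.416 = 0.30602416
P(at least one) = 1 − 0.30602416 = 0.69397584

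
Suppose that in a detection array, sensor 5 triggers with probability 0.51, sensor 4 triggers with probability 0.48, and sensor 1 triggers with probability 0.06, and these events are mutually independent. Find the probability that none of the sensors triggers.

P(none) = (1 − 0.51) × (1 − 0.48) × (1 − 0.06) = 0.49 × 0.52 × 0.94 = 0.239512

0.239512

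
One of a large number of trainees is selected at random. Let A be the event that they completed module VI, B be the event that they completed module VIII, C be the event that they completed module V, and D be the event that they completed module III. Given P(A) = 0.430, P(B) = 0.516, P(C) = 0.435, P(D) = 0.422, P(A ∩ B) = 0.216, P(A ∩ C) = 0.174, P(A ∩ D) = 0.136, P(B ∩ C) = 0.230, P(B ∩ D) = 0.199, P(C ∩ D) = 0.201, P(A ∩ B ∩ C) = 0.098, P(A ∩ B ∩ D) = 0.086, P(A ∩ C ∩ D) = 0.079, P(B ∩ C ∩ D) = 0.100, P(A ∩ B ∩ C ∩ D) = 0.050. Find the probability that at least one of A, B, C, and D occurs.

Apply inclusion-exclusion:
P(A ∪ B ∪ C ∪ D) = 0.430 + 0.516 + 0.435 + 0.422 − 0.216 − 0.174 − 0.136 − 0.230 − 0.199 − 0.201 + 0.098 + 0.086 + 0.079 + 0.100 − 0.050 = 0.960

0.960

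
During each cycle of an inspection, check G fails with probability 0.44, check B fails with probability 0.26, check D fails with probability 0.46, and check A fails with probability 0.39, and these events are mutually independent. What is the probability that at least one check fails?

P(none) = (1 − 0.44) × (1 − 0.26) × (1 − 0.46) × (1 − 0.39) = 0.56 × 0.74 × 0.54 × 0.61 = 0.13650336
P(at least one) = 1 − 0.13650336 = 0.86349664

0.86349664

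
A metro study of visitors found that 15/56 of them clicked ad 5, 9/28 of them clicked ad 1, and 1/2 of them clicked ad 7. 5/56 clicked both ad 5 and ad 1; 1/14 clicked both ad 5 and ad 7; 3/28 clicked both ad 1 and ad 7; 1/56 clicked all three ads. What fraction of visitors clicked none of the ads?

9/56

P(at least one) = 15/56 + 9/28 + 1/2 − 5/56 − 1/14 − 3/28 + 1/56 = 47/56
P(none) = 1 − 47/56 = 9/56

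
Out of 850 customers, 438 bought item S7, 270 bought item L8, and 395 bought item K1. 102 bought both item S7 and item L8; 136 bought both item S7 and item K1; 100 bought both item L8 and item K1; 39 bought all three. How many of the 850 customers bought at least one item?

804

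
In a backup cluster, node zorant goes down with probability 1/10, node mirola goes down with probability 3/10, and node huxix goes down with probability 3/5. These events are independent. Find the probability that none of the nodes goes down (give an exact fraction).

Independence gives P(none) = ∏(1 − pᵢ).
P(none) = (1 − 1/10) × (1 − 3/10) × (1 − 3/5) = 9/10 × 7/10 × 2/5 = 63/250

63/250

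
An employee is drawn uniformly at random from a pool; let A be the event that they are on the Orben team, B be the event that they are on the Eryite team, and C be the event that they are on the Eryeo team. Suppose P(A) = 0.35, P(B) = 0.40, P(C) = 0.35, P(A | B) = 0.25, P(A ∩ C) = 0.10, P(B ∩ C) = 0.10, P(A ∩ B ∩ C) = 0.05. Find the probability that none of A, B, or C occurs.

0.15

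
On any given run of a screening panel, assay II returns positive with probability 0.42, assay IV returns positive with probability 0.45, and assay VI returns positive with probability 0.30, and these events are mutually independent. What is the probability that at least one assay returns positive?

P(none) = (1 − 0.42) × (1 − 0.45) × (1 − 0.30) = 0.58 × 0.55 × 0.70 = 0.2233
P(at least one) = 1 − 0.2233 = 0.7767

0.7767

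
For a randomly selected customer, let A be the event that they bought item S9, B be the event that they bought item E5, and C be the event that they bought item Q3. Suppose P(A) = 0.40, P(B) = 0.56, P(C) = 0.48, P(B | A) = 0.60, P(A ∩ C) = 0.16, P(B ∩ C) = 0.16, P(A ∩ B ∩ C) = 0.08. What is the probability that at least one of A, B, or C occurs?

0.96

P(A ∩ B) = P(A)·P(B|A) = 0.40 × 0.60 = 0.24
P(A ∪ B ∪ C) = 0.40 + 0.56 + 0.48 − 0.24 − 0.16 − 0.16 + 0.08 = 0.96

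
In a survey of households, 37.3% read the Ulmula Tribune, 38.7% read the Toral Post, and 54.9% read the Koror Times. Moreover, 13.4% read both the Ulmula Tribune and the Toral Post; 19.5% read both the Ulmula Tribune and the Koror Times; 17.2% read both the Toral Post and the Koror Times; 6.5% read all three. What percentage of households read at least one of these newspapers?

P(at least one) = 37.3 + 38.7 + 54.9 − 13.4 − 19.5 − 17.2 + 6.5 = 87.3%

87.3%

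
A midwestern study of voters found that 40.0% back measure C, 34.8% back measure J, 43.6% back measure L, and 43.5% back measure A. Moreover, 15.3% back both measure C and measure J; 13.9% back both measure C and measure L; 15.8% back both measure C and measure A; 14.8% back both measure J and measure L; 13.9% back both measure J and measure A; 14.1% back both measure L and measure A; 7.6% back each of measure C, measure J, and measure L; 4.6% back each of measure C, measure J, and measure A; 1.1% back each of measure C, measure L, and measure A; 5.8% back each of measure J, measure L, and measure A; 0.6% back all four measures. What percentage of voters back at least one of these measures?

92.6%

P(union) = 40.0 + 34.8 + 43.6 + 43.5 − 15.3 − 13.9 − 15.8 − 14.8 − 13.9 − 14.1 + 7.6 + 4.6 + 1.1 + 5.8 − 0.6 = 92.6%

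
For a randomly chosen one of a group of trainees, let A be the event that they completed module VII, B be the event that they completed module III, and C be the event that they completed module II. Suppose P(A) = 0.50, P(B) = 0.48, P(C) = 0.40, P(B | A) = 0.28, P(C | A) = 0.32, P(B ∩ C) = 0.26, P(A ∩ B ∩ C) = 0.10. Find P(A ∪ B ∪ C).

P(A ∩ B) = P(A)·P(B|A) = 0.50 × 0.28 = 0.14
P(A ∩ C) = P(A)·P(C|A) = 0.50 × 0.32 = 0.16
Apply inclusion-exclusion:
P(A ∪ B ∪ C) = 0.50 + 0.48 + 0.40 − 0.14 − 0.16 − 0.26 + 0.10 = 0.92

0.92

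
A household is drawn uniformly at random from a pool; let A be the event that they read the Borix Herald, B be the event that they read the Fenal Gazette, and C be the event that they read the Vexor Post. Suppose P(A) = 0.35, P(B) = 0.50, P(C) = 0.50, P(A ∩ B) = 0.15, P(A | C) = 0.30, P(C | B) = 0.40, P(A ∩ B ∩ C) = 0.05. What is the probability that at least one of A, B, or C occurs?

P(A ∩ C) = P(C)·P(A|C) = 0.50 × 0.30 = 0.15
P(B ∩ C) = P(B)·P(C|B) = 0.50 × 0.40 = 0.20
P(A ∪ B ∪ C) = 0.35 + 0.50 + 0.50 − 0.15 − 0.15 − 0.20 + 0.05 = 0.90

0.90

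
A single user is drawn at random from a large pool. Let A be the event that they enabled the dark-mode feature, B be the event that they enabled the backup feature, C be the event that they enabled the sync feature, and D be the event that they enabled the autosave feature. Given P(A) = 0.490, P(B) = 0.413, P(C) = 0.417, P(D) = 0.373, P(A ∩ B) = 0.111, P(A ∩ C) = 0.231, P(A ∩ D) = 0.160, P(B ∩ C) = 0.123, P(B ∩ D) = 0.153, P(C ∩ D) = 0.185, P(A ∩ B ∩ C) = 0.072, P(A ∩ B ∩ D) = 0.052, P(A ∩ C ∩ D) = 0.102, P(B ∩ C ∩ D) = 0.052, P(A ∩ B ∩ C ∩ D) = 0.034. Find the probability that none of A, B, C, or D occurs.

0.026

P(A ∪ B ∪ C ∪ D) = 0.490 + 0.413 + 0.417 + 0.373 − 0.111 − 0.231 − 0.160 − 0.123 − 0.153 − 0.185 + 0.072 + 0.052 + 0.102 + 0.052 − 0.034 = 0.974
P(none) = 1 − 0.974 = 0.026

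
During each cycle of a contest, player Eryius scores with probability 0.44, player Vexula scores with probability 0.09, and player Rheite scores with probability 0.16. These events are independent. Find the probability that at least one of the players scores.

0.571936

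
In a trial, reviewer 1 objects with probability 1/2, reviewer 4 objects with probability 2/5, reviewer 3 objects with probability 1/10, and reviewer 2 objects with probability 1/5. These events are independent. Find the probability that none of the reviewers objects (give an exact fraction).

27/125

P(none) = (1 − 1/2) × (1 − 2/5) × (1 − 1/10) × (1 − 1/5) = 1/2 × 3/5 × 9/10 × 4/5 = 27/125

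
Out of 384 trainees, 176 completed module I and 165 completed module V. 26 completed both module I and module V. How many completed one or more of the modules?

Inclusion–exclusion gives
|union| = 176 + 165 − 26 = 315

315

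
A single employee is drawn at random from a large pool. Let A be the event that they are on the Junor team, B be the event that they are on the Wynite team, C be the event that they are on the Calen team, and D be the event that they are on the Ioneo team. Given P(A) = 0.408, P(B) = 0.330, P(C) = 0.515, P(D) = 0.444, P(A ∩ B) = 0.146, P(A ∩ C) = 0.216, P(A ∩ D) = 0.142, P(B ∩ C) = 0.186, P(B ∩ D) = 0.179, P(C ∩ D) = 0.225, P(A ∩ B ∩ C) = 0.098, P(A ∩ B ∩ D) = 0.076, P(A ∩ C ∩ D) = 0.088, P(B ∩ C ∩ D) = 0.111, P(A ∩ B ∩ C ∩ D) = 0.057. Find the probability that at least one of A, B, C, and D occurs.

By inclusion-exclusion,
P(A ∪ B ∪ C ∪ D) = 0.408 + 0.330 + 0.515 + 0.444 − 0.146 − 0.216 − 0.142 − 0.186 − 0.179 − 0.225 + 0.098 + 0.076 + 0.088 + 0.111 − 0.057 = 0.919

0.919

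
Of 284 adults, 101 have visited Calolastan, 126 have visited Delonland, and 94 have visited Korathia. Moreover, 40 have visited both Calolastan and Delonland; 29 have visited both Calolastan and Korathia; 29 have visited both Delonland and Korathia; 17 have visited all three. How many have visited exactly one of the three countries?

By inclusion–exclusion (exactly-one form):
N(exactly one) = 101 + 126 + 94 − 2·40 − 2·29 − 2·29 + 3·17 = 176

176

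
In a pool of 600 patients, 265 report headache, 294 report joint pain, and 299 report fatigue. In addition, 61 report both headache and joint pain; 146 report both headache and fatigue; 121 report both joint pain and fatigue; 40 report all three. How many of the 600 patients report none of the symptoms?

30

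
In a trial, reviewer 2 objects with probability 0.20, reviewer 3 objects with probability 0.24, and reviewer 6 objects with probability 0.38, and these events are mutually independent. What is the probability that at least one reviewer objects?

P(none) = (1 − 0.20) × (1 − 0.24) × (1 − 0.38) = 0.80 × 0.76 × 0.62 = 0.37696
P(at least one) = 1 − 0.37696 = 0.62304

0.62304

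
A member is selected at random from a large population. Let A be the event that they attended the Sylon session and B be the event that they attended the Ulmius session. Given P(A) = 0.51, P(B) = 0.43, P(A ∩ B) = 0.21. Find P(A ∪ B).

Apply inclusion-exclusion:
P(A ∪ B) = 0.51 + 0.43 − 0.21 = 0.73

0.73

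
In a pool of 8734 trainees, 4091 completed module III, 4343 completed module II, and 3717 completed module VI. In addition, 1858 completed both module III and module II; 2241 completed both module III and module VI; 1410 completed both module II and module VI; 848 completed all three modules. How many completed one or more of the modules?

By inclusion–exclusion:
|at least one| = 4091 + 4343 + 3717 − 1858 − 2241 − 1410 + 848 = 7490

7490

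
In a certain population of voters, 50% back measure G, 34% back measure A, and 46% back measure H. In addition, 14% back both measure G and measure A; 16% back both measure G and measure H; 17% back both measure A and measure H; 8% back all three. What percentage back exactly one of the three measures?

Using the inclusion–exclusion count for exactly one event:
P(exactly one) = 50 + 34 + 46 − 2·14 − 2·16 − 2·17 + 3·8 = 60%

60%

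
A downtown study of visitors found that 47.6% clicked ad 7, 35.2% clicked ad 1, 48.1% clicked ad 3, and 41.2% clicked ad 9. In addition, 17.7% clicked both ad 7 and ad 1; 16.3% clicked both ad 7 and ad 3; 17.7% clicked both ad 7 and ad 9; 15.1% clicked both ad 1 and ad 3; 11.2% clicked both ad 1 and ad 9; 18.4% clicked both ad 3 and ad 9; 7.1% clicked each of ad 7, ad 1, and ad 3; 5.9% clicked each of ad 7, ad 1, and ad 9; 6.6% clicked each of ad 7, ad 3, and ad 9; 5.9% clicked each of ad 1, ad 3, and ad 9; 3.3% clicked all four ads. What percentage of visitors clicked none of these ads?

By inclusion–exclusion:
P(at least one) = 47.6 + 35.2 + 48.1 + 41.2 − 17.7 − 16.3 − 17.7 − 15.1 − 11.2 − 18.4 + 7.1 + 5.9 + 6.6 + 5.9 − 3.3 = 97.9%
P(none) = 100% − 97.9% = 2.1%

2.1%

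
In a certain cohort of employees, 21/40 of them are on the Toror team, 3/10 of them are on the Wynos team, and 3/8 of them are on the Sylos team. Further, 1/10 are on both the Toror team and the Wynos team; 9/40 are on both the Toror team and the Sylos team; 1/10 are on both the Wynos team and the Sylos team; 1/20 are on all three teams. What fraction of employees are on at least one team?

33/40

P(≥1) = 21/40 + 3/10 + 3/8 − 1/10 − 9/40 − 1/10 + 1/20 = 33/40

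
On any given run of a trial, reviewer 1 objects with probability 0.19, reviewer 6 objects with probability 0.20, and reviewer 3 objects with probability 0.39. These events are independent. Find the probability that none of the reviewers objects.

0.39528

P(none) = (1 − 0.19) × (1 − 0.20) × (1 − 0.39) = 0.81 × 0.80 × 0.61 = 0.39528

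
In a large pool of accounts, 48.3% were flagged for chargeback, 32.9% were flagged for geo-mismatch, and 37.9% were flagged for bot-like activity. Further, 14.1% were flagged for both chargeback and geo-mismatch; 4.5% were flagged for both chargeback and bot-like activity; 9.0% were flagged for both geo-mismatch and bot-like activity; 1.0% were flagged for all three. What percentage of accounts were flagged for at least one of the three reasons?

Inclusion–exclusion gives
P(at least one) = 48.3 + 32.9 + 37.9 − 14.1 − 4.5 − 9.0 + 1.0 = 92.5%

92.5%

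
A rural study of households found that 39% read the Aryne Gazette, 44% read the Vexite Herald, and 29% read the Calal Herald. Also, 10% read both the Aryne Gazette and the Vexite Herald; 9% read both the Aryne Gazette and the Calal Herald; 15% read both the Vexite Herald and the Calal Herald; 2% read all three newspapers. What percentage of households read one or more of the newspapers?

80%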